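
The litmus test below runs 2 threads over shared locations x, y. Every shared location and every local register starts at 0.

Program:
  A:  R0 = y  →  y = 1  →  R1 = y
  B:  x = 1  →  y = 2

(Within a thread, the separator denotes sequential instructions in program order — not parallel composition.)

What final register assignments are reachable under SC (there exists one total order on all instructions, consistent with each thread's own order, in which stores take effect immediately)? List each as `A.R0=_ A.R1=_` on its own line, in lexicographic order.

A.R0=0 A.R1=1
A.R0=0 A.R1=2
A.R0=2 A.R1=1

outcome vector order: (A.R0,A.R1)
|SC outcomes| = 3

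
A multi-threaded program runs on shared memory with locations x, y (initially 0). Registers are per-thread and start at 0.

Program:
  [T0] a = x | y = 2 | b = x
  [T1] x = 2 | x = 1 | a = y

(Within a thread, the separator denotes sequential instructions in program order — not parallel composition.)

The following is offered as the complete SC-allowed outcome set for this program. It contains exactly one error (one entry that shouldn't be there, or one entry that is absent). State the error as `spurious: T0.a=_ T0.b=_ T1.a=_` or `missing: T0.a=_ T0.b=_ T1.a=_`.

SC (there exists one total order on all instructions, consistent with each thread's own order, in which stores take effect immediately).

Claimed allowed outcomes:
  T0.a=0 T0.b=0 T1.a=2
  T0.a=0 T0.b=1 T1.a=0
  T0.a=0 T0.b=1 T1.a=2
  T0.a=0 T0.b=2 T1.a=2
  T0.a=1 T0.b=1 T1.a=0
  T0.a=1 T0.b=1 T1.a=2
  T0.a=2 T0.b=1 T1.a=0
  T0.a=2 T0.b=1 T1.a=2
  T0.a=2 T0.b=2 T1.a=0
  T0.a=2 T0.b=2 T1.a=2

spurious: T0.a=2 T0.b=2 T1.a=0

outcome vector order: (T0.a,T0.b,T1.a)
SC (9): 002, 010, 012, 022, 110, 112, 210, 212, 222
claimed∖SC = {220}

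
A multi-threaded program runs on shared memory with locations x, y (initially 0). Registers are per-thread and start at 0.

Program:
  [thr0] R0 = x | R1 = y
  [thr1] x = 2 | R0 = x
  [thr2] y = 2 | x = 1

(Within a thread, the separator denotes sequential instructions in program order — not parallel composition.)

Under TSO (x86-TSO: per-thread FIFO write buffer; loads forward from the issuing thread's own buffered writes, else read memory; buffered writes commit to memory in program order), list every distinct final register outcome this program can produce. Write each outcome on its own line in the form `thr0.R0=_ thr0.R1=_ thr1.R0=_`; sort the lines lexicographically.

thr0.R0=0 thr0.R1=0 thr1.R0=1
thr0.R0=0 thr0.R1=0 thr1.R0=2
thr0.R0=0 thr0.R1=2 thr1.R0=1
thr0.R0=0 thr0.R1=2 thr1.R0=2
thr0.R0=1 thr0.R1=2 thr1.R0=1
thr0.R0=1 thr0.R1=2 thr1.R0=2
thr0.R0=2 thr0.R1=0 thr1.R0=1
thr0.R0=2 thr0.R1=0 thr1.R0=2
thr0.R0=2 thr0.R1=2 thr1.R0=1
thr0.R0=2 thr0.R1=2 thr1.R0=2

outcome vector order: (thr0.R0,thr0.R1,thr1.R0)
|TSO outcomes| = 10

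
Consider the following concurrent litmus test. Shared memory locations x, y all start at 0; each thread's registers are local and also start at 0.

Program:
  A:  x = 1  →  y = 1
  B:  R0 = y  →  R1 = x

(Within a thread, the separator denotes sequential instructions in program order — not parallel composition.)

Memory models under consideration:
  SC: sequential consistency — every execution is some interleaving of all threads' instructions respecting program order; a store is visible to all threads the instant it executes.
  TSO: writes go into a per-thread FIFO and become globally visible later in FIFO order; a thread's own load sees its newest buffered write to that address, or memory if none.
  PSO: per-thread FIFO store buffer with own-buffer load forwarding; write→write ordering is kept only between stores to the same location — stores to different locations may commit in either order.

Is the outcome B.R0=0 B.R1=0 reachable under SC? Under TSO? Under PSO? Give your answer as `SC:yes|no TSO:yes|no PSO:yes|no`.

outcome vector order: (B.R0,B.R1)
under SC → (0,0) (0,1) (1,1)
under TSO → (0,0) (0,1) (1,1)
under PSO → (0,0) (0,1) (1,0) (1,1)
target (0,0) ∈ {SC,TSO,PSO}

SC:yes TSO:yes PSO:yes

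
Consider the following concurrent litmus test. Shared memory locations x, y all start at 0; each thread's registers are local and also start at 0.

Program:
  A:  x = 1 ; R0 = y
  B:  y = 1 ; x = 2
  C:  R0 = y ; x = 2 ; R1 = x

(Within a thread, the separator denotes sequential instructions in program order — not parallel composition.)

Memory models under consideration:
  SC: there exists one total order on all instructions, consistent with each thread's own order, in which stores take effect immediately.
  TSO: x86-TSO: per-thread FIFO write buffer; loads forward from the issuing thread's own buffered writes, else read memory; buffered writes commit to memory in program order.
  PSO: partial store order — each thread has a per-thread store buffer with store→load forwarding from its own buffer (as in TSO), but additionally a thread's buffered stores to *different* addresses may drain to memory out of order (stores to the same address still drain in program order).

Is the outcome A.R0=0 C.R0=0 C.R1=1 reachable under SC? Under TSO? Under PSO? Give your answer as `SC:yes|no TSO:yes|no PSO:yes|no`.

outcome vector order: (A.R0,C.R0,C.R1)
[SC] allowed = {(0,0,1) (0,0,2) (0,1,2) (1,0,1) (1,0,2) (1,1,1) (1,1,2)}
[TSO] allowed = {(0,0,1) (0,0,2) (0,1,1) (0,1,2) (1,0,1) (1,0,2) (1,1,1) (1,1,2)}
[PSO] allowed = {(0,0,1) (0,0,2) (0,1,1) (0,1,2) (1,0,1) (1,0,2) (1,1,1) (1,1,2)}
target (0,0,1) ∈ {SC,TSO,PSO}

SC:yes TSO:yes PSO:yes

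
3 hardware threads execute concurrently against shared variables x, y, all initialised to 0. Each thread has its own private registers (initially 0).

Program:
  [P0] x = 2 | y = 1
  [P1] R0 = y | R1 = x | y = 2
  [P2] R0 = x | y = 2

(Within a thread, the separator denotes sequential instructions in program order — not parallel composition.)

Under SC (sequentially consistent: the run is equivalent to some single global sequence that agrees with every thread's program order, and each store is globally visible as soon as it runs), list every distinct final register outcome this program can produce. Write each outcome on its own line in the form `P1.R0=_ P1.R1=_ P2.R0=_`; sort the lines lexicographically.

outcome vector order: (P1.R0,P1.R1,P2.R0)
|SC outcomes| = 9

P1.R0=0 P1.R1=0 P2.R0=0
P1.R0=0 P1.R1=0 P2.R0=2
P1.R0=0 P1.R1=2 P2.R0=0
P1.R0=0 P1.R1=2 P2.R0=2
P1.R0=1 P1.R1=2 P2.R0=0
P1.R0=1 P1.R1=2 P2.R0=2
P1.R0=2 P1.R1=0 P2.R0=0
P1.R0=2 P1.R1=2 P2.R0=0
P1.R0=2 P1.R1=2 P2.R0=2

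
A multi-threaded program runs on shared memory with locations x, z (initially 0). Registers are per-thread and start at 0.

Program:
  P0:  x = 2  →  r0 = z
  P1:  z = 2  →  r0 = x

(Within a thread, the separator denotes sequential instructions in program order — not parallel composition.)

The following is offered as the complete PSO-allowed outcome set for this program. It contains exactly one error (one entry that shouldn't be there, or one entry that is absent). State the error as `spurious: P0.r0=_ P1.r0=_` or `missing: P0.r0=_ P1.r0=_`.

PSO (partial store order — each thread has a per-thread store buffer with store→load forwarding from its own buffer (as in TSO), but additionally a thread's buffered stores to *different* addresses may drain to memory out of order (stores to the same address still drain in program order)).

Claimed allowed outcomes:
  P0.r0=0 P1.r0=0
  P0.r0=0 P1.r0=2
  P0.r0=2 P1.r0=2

outcome vector order: (P0.r0,P1.r0)
under PSO → 0/0, 0/2, 2/0, 2/2
PSO∖claimed = {2/0}

missing: P0.r0=2 P1.r0=0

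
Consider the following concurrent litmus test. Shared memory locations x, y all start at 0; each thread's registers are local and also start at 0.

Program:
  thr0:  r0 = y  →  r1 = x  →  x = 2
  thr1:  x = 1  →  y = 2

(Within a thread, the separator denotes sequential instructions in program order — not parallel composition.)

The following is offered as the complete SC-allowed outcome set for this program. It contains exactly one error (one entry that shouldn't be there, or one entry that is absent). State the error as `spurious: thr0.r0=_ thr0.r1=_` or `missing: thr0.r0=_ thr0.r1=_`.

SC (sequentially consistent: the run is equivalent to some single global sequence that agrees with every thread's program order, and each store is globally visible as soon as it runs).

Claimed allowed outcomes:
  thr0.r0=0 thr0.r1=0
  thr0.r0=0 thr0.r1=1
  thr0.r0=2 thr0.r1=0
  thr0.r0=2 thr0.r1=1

spurious: thr0.r0=2 thr0.r1=0

outcome vector order: (thr0.r0,thr0.r1)
under SC → (0,0) (0,1) (2,1)
claimed∖SC = {(2,0)}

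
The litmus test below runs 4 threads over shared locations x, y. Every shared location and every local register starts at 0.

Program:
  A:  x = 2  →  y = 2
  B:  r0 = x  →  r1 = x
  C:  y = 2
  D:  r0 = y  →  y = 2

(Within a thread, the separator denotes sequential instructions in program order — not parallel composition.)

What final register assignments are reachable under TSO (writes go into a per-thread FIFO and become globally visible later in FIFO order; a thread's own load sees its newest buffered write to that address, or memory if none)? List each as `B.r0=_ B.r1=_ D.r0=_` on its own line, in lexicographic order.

outcome vector order: (B.r0,B.r1,D.r0)
|TSO outcomes| = 6

B.r0=0 B.r1=0 D.r0=0
B.r0=0 B.r1=0 D.r0=2
B.r0=0 B.r1=2 D.r0=0
B.r0=0 B.r1=2 D.r0=2
B.r0=2 B.r1=2 D.r0=0
B.r0=2 B.r1=2 D.r0=2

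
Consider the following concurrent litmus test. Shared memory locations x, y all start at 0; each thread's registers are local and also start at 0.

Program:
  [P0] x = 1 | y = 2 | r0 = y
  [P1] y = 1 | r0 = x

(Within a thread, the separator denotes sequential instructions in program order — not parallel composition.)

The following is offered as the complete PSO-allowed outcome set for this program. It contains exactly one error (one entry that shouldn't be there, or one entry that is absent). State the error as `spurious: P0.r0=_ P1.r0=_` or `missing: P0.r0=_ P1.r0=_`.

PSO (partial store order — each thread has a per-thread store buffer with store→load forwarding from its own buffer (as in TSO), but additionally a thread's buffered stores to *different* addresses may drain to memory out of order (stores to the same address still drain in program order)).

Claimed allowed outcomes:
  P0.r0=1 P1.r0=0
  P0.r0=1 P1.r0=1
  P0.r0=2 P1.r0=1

missing: P0.r0=2 P1.r0=0

outcome vector order: (P0.r0,P1.r0)
[PSO] allowed = {<1 0>, <1 1>, <2 0>, <2 1>}
PSO∖claimed = {<2 0>}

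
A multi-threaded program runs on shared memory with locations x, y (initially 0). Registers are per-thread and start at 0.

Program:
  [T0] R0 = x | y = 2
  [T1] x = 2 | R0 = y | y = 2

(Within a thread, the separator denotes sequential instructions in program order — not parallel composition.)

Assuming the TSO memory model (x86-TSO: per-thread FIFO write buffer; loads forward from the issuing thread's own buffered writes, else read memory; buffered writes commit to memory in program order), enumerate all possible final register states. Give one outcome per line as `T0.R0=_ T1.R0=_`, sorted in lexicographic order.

T0.R0=0 T1.R0=0
T0.R0=0 T1.R0=2
T0.R0=2 T1.R0=0
T0.R0=2 T1.R0=2

outcome vector order: (T0.R0,T1.R0)
|TSO outcomes| = 4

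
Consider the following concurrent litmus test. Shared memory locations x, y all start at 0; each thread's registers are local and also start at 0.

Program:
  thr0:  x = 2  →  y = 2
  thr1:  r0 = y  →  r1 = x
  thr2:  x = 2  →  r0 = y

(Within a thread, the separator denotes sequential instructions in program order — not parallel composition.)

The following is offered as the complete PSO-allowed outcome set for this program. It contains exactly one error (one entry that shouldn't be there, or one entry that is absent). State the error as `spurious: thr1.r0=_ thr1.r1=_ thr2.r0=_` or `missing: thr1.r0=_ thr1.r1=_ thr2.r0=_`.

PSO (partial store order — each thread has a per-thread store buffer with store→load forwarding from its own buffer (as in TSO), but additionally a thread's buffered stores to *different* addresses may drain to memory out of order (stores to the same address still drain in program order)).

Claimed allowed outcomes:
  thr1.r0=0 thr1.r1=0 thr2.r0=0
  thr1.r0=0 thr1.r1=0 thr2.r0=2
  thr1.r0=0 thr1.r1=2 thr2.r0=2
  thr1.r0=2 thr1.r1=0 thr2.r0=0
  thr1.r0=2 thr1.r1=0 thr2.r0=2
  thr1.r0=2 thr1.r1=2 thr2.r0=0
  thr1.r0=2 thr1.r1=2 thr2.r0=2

missing: thr1.r0=0 thr1.r1=2 thr2.r0=0

outcome vector order: (thr1.r0,thr1.r1,thr2.r0)
[PSO] allowed = {<0 0 0> <0 0 2> <0 2 0> <0 2 2> <2 0 0> <2 0 2> <2 2 0> <2 2 2>}
PSO∖claimed = {<0 2 0>}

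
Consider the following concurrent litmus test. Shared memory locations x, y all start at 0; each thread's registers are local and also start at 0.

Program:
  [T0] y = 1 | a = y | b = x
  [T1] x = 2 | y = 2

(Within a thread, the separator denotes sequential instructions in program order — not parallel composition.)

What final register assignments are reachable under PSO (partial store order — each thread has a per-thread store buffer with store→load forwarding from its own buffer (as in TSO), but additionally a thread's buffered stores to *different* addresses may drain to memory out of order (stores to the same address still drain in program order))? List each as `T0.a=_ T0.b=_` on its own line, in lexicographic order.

T0.a=1 T0.b=0
T0.a=1 T0.b=2
T0.a=2 T0.b=0
T0.a=2 T0.b=2

outcome vector order: (T0.a,T0.b)
|PSO outcomes| = 4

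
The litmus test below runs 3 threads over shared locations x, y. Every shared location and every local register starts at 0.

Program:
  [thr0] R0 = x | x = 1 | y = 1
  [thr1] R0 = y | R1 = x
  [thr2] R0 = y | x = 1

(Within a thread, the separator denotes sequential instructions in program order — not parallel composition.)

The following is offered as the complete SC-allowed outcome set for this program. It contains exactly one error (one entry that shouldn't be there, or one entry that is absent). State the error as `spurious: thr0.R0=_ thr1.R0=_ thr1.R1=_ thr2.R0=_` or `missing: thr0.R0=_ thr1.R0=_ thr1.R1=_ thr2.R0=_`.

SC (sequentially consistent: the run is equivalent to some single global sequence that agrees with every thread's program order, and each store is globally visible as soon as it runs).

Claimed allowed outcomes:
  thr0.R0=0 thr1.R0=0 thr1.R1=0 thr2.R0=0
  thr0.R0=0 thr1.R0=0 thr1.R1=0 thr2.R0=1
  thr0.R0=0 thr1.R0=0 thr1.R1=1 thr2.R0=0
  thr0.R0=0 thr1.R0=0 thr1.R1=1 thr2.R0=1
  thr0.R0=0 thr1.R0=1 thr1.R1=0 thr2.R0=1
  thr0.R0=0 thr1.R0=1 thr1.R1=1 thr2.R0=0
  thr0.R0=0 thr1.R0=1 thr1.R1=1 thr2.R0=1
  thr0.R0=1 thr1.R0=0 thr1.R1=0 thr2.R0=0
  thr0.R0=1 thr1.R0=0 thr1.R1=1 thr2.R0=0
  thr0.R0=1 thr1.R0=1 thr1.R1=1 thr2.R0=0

spurious: thr0.R0=0 thr1.R0=1 thr1.R1=0 thr2.R0=1

outcome vector order: (thr0.R0,thr1.R0,thr1.R1,thr2.R0)
under SC → 0/0/0/0 0/0/0/1 0/0/1/0 0/0/1/1 0/1/1/0 0/1/1/1 1/0/0/0 1/0/1/0 1/1/1/0
claimed∖SC = {0/1/0/1}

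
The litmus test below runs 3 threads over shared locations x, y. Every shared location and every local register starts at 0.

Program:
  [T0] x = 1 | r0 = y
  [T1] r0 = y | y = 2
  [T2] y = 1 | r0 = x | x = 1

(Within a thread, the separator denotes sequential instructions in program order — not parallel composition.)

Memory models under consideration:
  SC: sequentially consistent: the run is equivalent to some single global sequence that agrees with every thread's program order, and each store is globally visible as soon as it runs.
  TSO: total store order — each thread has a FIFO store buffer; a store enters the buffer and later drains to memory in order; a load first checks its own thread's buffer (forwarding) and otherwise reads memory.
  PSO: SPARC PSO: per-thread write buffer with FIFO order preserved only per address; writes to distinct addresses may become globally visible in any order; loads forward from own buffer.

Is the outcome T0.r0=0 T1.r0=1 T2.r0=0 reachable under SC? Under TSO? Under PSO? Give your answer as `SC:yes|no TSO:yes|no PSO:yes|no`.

SC:no TSO:yes PSO:yes

outcome vector order: (T0.r0,T1.r0,T2.r0)
under SC → 0/0/1 0/1/1 1/0/0 1/0/1 1/1/0 1/1/1 2/0/0 2/0/1 2/1/0 2/1/1
under TSO → 0/0/0 0/0/1 0/1/0 0/1/1 1/0/0 1/0/1 1/1/0 1/1/1 2/0/0 2/0/1 2/1/0 2/1/1
under PSO → 0/0/0 0/0/1 0/1/0 0/1/1 1/0/0 1/0/1 1/1/0 1/1/1 2/0/0 2/0/1 2/1/0 2/1/1
target 0/1/0 ∈ {TSO,PSO}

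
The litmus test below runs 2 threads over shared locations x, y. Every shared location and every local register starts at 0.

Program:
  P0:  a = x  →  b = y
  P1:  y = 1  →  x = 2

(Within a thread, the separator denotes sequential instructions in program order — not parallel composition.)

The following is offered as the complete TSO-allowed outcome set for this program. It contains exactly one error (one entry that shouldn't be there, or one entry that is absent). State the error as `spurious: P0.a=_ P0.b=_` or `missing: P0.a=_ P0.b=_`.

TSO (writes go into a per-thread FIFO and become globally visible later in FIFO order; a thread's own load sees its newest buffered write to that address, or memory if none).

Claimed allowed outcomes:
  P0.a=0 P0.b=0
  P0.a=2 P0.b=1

outcome vector order: (P0.a,P0.b)
TSO (3): (0,0) (0,1) (2,1)
TSO∖claimed = {(0,1)}

missing: P0.a=0 P0.b=1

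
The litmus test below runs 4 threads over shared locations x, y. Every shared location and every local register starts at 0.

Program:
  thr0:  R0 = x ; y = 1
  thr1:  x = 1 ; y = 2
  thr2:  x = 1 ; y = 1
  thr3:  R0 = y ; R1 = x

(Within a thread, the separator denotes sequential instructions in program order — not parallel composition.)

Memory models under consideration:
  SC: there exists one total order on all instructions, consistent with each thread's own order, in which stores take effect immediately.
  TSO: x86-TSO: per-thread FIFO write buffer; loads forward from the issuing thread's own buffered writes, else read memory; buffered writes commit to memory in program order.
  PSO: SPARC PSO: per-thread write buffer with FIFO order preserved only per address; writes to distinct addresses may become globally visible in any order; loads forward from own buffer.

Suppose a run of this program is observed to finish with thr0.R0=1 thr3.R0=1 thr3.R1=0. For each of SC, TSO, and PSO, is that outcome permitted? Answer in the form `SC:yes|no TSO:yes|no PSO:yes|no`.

SC:no TSO:no PSO:yes

outcome vector order: (thr0.R0,thr3.R0,thr3.R1)
[SC] allowed = {000 001 010 011 021 100 101 111 121}
[TSO] allowed = {000 001 010 011 021 100 101 111 121}
[PSO] allowed = {000 001 010 011 020 021 100 101 110 111 120 121}
target 110 ∈ {PSO}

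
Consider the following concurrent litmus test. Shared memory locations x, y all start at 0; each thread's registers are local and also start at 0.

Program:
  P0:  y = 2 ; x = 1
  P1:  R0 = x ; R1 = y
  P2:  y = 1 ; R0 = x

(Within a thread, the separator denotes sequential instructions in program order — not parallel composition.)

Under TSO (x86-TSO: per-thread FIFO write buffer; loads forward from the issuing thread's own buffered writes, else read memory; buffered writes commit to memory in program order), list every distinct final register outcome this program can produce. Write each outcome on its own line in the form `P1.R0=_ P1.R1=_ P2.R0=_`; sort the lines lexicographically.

outcome vector order: (P1.R0,P1.R1,P2.R0)
|TSO outcomes| = 10

P1.R0=0 P1.R1=0 P2.R0=0
P1.R0=0 P1.R1=0 P2.R0=1
P1.R0=0 P1.R1=1 P2.R0=0
P1.R0=0 P1.R1=1 P2.R0=1
P1.R0=0 P1.R1=2 P2.R0=0
P1.R0=0 P1.R1=2 P2.R0=1
P1.R0=1 P1.R1=1 P2.R0=0
P1.R0=1 P1.R1=1 P2.R0=1
P1.R0=1 P1.R1=2 P2.R0=0
P1.R0=1 P1.R1=2 P2.R0=1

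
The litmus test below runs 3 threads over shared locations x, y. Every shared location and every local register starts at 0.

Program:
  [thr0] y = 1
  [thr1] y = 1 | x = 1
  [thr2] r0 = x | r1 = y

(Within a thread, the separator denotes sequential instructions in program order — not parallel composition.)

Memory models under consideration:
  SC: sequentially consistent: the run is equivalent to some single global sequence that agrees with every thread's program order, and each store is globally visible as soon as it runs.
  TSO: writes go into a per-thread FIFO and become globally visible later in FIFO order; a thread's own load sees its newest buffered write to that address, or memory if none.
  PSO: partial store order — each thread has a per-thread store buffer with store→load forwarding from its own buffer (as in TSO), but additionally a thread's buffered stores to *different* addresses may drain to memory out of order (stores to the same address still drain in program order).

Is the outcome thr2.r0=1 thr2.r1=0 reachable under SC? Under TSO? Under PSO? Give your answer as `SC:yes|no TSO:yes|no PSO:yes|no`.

outcome vector order: (thr2.r0,thr2.r1)
[SC] allowed = {00, 01, 11}
[TSO] allowed = {00, 01, 11}
[PSO] allowed = {00, 01, 10, 11}
target 10 ∈ {PSO}

SC:no TSO:no PSO:yes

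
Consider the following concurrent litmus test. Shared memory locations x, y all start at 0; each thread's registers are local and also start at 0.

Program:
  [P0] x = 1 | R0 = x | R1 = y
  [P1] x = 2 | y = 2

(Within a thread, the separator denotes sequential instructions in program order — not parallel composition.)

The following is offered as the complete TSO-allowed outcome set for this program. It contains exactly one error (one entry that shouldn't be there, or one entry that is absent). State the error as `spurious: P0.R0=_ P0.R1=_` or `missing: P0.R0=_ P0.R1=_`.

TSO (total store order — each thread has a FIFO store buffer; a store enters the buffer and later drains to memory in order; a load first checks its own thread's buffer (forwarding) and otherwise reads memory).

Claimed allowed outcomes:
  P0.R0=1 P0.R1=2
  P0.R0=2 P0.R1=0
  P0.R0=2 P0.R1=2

missing: P0.R0=1 P0.R1=0

outcome vector order: (P0.R0,P0.R1)
TSO (4): (1,0), (1,2), (2,0), (2,2)
TSO∖claimed = {(1,0)}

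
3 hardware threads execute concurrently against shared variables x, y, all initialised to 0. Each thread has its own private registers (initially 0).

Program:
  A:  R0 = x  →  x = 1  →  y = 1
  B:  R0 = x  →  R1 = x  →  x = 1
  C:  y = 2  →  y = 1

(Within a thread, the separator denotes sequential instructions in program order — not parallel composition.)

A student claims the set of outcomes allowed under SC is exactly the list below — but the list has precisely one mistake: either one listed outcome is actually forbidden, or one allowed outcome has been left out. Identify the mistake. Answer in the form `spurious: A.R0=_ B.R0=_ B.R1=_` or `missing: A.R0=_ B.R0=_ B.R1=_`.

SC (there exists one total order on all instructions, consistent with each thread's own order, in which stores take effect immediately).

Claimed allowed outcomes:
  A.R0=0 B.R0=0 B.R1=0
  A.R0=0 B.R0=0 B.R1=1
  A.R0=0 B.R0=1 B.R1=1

outcome vector order: (A.R0,B.R0,B.R1)
SC: 4 outcomes — {000; 001; 011; 100}
SC∖claimed = {100}

missing: A.R0=1 B.R0=0 B.R1=0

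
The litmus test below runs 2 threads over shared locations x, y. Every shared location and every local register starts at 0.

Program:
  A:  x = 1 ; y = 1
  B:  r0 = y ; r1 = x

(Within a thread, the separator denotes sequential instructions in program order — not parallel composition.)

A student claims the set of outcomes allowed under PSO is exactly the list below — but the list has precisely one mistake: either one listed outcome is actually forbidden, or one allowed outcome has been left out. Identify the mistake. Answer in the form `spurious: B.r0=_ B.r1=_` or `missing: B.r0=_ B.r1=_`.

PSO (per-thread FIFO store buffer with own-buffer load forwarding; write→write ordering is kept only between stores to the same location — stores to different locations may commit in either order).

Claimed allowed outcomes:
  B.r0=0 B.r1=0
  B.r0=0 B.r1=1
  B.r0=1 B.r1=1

missing: B.r0=1 B.r1=0

outcome vector order: (B.r0,B.r1)
PSO: 4 outcomes — {<0 0>, <0 1>, <1 0>, <1 1>}
PSO∖claimed = {<1 0>}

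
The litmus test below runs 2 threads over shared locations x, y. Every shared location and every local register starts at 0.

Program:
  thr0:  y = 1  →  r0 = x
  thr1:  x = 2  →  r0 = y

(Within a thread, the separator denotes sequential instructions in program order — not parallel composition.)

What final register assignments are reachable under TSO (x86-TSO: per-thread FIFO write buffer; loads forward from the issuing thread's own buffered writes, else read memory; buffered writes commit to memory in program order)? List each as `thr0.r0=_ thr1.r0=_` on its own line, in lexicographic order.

thr0.r0=0 thr1.r0=0
thr0.r0=0 thr1.r0=1
thr0.r0=2 thr1.r0=0
thr0.r0=2 thr1.r0=1

outcome vector order: (thr0.r0,thr1.r0)
|TSO outcomes| = 4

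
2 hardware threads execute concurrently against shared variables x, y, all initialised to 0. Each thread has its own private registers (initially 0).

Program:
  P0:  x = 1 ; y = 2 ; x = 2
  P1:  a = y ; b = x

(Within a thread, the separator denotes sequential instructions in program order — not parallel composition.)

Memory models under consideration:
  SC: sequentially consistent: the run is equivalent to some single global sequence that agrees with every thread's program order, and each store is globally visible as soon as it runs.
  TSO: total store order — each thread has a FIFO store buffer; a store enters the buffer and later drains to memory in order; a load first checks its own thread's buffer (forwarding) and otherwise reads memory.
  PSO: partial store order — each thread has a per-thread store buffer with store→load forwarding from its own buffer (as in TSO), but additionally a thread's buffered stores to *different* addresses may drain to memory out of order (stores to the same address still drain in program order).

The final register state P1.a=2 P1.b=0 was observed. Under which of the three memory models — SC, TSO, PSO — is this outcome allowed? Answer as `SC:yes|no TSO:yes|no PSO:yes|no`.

SC:no TSO:no PSO:yes

outcome vector order: (P1.a,P1.b)
[SC] allowed = {0/0 0/1 0/2 2/1 2/2}
[TSO] allowed = {0/0 0/1 0/2 2/1 2/2}
[PSO] allowed = {0/0 0/1 0/2 2/0 2/1 2/2}
target 2/0 ∈ {PSO}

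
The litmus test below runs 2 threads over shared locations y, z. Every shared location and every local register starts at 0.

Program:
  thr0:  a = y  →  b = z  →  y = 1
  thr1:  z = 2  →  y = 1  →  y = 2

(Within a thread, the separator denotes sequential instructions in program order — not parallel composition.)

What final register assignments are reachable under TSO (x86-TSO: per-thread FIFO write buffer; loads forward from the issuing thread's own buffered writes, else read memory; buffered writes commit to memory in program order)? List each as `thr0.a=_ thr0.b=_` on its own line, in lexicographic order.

outcome vector order: (thr0.a,thr0.b)
|TSO outcomes| = 4

thr0.a=0 thr0.b=0
thr0.a=0 thr0.b=2
thr0.a=1 thr0.b=2
thr0.a=2 thr0.b=2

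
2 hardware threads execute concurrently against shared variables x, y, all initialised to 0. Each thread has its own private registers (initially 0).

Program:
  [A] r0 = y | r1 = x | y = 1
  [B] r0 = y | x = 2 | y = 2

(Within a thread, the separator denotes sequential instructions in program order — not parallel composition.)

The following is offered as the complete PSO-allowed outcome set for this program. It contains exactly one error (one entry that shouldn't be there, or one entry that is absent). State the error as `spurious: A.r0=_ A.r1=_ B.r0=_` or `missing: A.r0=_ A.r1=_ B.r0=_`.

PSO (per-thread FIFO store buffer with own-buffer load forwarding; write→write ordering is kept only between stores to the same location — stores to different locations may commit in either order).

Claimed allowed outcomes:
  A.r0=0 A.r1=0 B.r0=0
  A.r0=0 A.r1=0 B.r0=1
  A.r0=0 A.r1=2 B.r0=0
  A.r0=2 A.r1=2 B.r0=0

outcome vector order: (A.r0,A.r1,B.r0)
PSO (5): 0/0/0, 0/0/1, 0/2/0, 2/0/0, 2/2/0
PSO∖claimed = {2/0/0}

missing: A.r0=2 A.r1=0 B.r0=0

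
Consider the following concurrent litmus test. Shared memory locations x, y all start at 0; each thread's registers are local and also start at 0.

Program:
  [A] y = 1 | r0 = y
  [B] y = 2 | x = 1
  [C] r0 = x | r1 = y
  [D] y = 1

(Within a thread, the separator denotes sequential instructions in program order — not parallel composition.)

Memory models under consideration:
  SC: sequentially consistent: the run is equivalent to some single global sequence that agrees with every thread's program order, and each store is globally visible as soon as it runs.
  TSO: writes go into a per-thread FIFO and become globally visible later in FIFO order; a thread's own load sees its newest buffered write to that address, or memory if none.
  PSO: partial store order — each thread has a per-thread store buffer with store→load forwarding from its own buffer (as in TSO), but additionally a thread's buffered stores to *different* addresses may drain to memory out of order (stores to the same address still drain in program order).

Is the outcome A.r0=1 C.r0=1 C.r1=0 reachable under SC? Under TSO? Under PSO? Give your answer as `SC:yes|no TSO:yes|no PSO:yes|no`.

outcome vector order: (A.r0,C.r0,C.r1)
under SC → 100; 101; 102; 111; 112; 200; 201; 202; 211; 212
under TSO → 100; 101; 102; 111; 112; 200; 201; 202; 211; 212
under PSO → 100; 101; 102; 110; 111; 112; 200; 201; 202; 210; 211; 212
target 110 ∈ {PSO}

SC:no TSO:no PSO:yes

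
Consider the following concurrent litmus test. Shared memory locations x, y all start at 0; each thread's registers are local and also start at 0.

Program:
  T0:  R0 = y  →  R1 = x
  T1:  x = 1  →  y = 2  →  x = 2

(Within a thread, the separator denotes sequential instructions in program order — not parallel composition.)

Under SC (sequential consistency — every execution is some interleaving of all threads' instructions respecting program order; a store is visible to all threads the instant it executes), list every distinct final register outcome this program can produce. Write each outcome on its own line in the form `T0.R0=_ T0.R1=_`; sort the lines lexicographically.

outcome vector order: (T0.R0,T0.R1)
|SC outcomes| = 5

T0.R0=0 T0.R1=0
T0.R0=0 T0.R1=1
T0.R0=0 T0.R1=2
T0.R0=2 T0.R1=1
T0.R0=2 T0.R1=2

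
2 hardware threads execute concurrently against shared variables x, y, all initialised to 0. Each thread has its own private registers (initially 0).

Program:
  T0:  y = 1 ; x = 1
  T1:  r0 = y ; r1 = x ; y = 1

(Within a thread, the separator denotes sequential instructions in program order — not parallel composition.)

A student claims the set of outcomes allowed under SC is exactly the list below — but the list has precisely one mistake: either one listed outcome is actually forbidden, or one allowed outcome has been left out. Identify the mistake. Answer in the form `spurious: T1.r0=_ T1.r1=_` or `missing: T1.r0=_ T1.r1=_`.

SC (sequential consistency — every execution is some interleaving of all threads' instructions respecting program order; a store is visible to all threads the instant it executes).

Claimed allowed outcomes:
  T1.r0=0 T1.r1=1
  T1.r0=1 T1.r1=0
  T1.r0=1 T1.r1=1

missing: T1.r0=0 T1.r1=0

outcome vector order: (T1.r0,T1.r1)
[SC] allowed = {00 01 10 11}
SC∖claimed = {00}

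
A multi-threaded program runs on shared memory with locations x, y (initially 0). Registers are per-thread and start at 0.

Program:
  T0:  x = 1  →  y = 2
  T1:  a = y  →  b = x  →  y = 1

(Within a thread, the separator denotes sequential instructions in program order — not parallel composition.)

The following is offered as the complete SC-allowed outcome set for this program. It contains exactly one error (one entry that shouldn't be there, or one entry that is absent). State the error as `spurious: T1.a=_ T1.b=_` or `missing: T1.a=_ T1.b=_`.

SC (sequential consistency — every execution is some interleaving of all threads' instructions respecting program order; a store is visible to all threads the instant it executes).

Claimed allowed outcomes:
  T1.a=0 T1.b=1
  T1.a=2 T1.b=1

missing: T1.a=0 T1.b=0

outcome vector order: (T1.a,T1.b)
SC (3): (0,0); (0,1); (2,1)
SC∖claimed = {(0,0)}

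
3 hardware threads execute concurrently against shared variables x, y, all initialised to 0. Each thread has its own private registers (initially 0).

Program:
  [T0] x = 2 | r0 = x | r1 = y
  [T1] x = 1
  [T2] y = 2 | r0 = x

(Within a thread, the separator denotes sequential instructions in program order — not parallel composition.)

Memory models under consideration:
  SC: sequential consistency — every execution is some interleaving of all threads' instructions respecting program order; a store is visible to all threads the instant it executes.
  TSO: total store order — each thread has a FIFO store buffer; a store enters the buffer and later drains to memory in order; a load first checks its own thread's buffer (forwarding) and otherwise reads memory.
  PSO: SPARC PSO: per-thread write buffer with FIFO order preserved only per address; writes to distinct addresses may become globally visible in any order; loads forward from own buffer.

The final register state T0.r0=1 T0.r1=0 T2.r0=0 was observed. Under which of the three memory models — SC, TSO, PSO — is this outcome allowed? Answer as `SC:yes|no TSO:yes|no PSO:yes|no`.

SC:no TSO:yes PSO:yes

outcome vector order: (T0.r0,T0.r1,T2.r0)
under SC → (1,0,1) (1,2,0) (1,2,1) (1,2,2) (2,0,1) (2,0,2) (2,2,0) (2,2,1) (2,2,2)
under TSO → (1,0,0) (1,0,1) (1,0,2) (1,2,0) (1,2,1) (1,2,2) (2,0,0) (2,0,1) (2,0,2) (2,2,0) (2,2,1) (2,2,2)
under PSO → (1,0,0) (1,0,1) (1,0,2) (1,2,0) (1,2,1) (1,2,2) (2,0,0) (2,0,1) (2,0,2) (2,2,0) (2,2,1) (2,2,2)
target (1,0,0) ∈ {TSO,PSO}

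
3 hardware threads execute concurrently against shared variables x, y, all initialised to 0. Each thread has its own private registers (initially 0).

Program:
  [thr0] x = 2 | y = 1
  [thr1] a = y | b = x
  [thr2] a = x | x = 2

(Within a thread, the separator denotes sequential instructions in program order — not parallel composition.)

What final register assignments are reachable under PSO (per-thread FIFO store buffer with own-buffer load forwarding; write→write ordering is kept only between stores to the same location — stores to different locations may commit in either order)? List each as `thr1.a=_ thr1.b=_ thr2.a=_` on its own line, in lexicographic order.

outcome vector order: (thr1.a,thr1.b,thr2.a)
|PSO outcomes| = 8

thr1.a=0 thr1.b=0 thr2.a=0
thr1.a=0 thr1.b=0 thr2.a=2
thr1.a=0 thr1.b=2 thr2.a=0
thr1.a=0 thr1.b=2 thr2.a=2
thr1.a=1 thr1.b=0 thr2.a=0
thr1.a=1 thr1.b=0 thr2.a=2
thr1.a=1 thr1.b=2 thr2.a=0
thr1.a=1 thr1.b=2 thr2.a=2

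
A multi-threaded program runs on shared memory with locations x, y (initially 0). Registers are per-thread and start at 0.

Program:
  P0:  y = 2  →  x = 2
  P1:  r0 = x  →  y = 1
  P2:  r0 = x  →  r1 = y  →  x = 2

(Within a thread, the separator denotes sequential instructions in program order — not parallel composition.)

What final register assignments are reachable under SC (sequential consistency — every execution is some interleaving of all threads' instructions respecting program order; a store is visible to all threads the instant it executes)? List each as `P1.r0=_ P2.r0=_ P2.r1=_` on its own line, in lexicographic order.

P1.r0=0 P2.r0=0 P2.r1=0
P1.r0=0 P2.r0=0 P2.r1=1
P1.r0=0 P2.r0=0 P2.r1=2
P1.r0=0 P2.r0=2 P2.r1=1
P1.r0=0 P2.r0=2 P2.r1=2
P1.r0=2 P2.r0=0 P2.r1=0
P1.r0=2 P2.r0=0 P2.r1=1
P1.r0=2 P2.r0=0 P2.r1=2
P1.r0=2 P2.r0=2 P2.r1=1
P1.r0=2 P2.r0=2 P2.r1=2

outcome vector order: (P1.r0,P2.r0,P2.r1)
|SC outcomes| = 10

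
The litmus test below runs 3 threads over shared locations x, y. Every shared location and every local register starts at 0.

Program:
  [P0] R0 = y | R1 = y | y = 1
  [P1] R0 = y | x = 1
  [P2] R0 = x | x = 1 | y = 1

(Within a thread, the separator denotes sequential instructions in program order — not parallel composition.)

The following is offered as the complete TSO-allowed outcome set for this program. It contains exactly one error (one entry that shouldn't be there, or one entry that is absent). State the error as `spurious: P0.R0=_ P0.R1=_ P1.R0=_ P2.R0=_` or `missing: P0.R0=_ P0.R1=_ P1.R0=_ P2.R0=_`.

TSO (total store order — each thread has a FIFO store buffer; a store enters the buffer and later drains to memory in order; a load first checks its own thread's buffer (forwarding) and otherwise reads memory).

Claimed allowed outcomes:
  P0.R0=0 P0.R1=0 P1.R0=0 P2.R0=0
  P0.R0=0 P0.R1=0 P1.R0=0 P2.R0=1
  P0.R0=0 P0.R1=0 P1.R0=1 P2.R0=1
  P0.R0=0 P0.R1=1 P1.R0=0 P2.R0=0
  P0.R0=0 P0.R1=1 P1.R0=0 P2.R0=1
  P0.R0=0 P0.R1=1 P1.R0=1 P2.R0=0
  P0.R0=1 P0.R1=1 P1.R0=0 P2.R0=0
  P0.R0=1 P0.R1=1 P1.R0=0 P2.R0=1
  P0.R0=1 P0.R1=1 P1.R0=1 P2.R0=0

outcome vector order: (P0.R0,P0.R1,P1.R0,P2.R0)
[TSO] allowed = {0000, 0001, 0010, 0011, 0100, 0101, 0110, 1100, 1101, 1110}
TSO∖claimed = {0010}

missing: P0.R0=0 P0.R1=0 P1.R0=1 P2.R0=0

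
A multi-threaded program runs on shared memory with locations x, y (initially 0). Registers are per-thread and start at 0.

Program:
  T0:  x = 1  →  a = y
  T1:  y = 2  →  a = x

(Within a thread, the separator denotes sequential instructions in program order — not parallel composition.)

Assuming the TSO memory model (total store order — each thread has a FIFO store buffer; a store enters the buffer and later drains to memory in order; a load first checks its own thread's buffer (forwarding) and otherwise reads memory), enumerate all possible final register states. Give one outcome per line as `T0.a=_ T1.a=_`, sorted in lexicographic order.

outcome vector order: (T0.a,T1.a)
|TSO outcomes| = 4

T0.a=0 T1.a=0
T0.a=0 T1.a=1
T0.a=2 T1.a=0
T0.a=2 T1.a=1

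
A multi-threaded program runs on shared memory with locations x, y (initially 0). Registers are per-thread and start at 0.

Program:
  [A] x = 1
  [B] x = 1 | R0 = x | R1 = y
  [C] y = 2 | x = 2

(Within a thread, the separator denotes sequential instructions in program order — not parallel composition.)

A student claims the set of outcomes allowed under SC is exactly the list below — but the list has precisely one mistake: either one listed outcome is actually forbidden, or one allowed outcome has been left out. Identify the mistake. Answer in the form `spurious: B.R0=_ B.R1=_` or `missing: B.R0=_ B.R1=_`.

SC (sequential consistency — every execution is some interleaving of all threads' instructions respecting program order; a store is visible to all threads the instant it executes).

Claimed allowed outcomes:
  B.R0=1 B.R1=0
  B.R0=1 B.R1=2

missing: B.R0=2 B.R1=2

outcome vector order: (B.R0,B.R1)
[SC] allowed = {10, 12, 22}
SC∖claimed = {22}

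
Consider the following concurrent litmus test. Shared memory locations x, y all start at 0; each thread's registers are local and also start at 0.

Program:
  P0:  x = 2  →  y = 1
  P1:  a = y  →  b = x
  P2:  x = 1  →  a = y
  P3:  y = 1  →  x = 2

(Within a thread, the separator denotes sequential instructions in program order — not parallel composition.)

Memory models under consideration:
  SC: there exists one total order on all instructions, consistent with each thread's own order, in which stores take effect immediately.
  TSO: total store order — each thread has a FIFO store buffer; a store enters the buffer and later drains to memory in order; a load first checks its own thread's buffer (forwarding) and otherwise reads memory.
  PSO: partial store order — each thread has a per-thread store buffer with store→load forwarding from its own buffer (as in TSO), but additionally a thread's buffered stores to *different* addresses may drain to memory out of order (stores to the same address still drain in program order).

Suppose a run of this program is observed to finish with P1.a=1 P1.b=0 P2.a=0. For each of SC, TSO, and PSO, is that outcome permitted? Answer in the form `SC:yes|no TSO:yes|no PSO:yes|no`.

SC:no TSO:yes PSO:yes

outcome vector order: (P1.a,P1.b,P2.a)
SC (11): <0 0 0>; <0 0 1>; <0 1 0>; <0 1 1>; <0 2 0>; <0 2 1>; <1 0 1>; <1 1 0>; <1 1 1>; <1 2 0>; <1 2 1>
TSO (12): <0 0 0>; <0 0 1>; <0 1 0>; <0 1 1>; <0 2 0>; <0 2 1>; <1 0 0>; <1 0 1>; <1 1 0>; <1 1 1>; <1 2 0>; <1 2 1>
PSO (12): <0 0 0>; <0 0 1>; <0 1 0>; <0 1 1>; <0 2 0>; <0 2 1>; <1 0 0>; <1 0 1>; <1 1 0>; <1 1 1>; <1 2 0>; <1 2 1>
target <1 0 0> ∈ {TSO,PSO}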